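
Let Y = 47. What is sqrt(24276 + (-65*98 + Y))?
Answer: sqrt(17953) ≈ 133.99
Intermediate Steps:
sqrt(24276 + (-65*98 + Y)) = sqrt(24276 + (-65*98 + 47)) = sqrt(24276 + (-6370 + 47)) = sqrt(24276 - 6323) = sqrt(17953)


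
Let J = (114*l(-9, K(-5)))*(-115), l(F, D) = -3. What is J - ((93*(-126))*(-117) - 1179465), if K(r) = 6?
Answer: -152211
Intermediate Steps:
J = 39330 (J = (114*(-3))*(-115) = -342*(-115) = 39330)
J - ((93*(-126))*(-117) - 1179465) = 39330 - ((93*(-126))*(-117) - 1179465) = 39330 - (-11718*(-117) - 1179465) = 39330 - (1371006 - 1179465) = 39330 - 1*191541 = 39330 - 191541 = -152211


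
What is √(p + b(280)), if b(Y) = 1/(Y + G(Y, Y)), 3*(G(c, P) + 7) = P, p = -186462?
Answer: I*√225208986765/1099 ≈ 431.81*I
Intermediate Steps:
G(c, P) = -7 + P/3
b(Y) = 1/(-7 + 4*Y/3) (b(Y) = 1/(Y + (-7 + Y/3)) = 1/(-7 + 4*Y/3))
√(p + b(280)) = √(-186462 + 3/(-21 + 4*280)) = √(-186462 + 3/(-21 + 1120)) = √(-186462 + 3/1099) = √(-204921735/1099) = I*√225208986765/1099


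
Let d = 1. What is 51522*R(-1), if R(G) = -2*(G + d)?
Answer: 0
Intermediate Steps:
R(G) = -2 - 2*G (R(G) = -2*(G + 1) = -2*(1 + G) = -2 - 2*G)
51522*R(-1) = 51522*(-2 - 2*(-1)) = 51522*(-2 + 2) = 51522*0 = 0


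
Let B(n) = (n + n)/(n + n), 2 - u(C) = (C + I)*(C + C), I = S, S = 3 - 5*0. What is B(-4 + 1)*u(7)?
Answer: -138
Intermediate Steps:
S = 3 (S = 3 + 0 = 3)
I = 3
u(C) = 2 - 2*C*(3 + C) (u(C) = 2 - (C + 3)*(C + C) = 2 - (3 + C)*2*C = 2 - 2*C*(3 + C))
B(n) = 1 (B(n) = (2*n)/((2*n)) = (2*n)*(1/(2*n)) = 1)
B(-4 + 1)*u(7) = 1*(2 - 6*7 - 2*7²) = 1*(2 - 42 - 2*49) = 1*(2 - 42 - 98) = 1*(-138) = -138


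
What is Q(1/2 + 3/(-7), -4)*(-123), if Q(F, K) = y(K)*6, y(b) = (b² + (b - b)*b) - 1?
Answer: -11070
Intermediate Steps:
y(b) = -1 + b² (y(b) = (b² + 0*b) - 1 = (b² + 0) - 1 = b² - 1 = -1 + b²)
Q(F, K) = -6 + 6*K² (Q(F, K) = (-1 + K²)*6 = -6 + 6*K²)
Q(1/2 + 3/(-7), -4)*(-123) = (-6 + 6*(-4)²)*(-123) = (-6 + 6*16)*(-123) = (-6 + 96)*(-123) = 90*(-123) = -11070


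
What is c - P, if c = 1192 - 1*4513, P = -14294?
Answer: 10973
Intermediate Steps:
c = -3321 (c = 1192 - 4513 = -3321)
c - P = -3321 - 1*(-14294) = -3321 + 14294 = 10973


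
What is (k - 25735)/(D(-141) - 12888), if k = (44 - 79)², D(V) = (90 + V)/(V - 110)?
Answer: 2050670/1078279 ≈ 1.9018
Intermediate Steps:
D(V) = (90 + V)/(-110 + V)
k = 1225 (k = (-35)² = 1225)
(k - 25735)/(D(-141) - 12888) = (1225 - 25735)/((90 - 141)/(-110 - 141) - 12888) = -24510/(-51/(-251) - 12888) = -24510/(-1/251*(-51) - 12888) = -24510/(51/251 - 12888) = -24510/(-3234837/251) = -24510*(-251/3234837) = 2050670/1078279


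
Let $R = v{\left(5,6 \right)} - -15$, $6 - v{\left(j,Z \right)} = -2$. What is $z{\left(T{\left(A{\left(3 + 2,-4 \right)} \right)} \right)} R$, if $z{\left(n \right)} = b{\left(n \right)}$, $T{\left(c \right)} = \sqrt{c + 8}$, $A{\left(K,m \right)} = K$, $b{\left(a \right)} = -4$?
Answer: $-92$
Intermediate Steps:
$v{\left(j,Z \right)} = 8$ ($v{\left(j,Z \right)} = 6 - -2 = 6 + 2 = 8$)
$T{\left(c \right)} = \sqrt{8 + c}$
$z{\left(n \right)} = -4$
$R = 23$ ($R = 8 - -15 = 8 + 15 = 23$)
$z{\left(T{\left(A{\left(3 + 2,-4 \right)} \right)} \right)} R = \left(-4\right) 23 = -92$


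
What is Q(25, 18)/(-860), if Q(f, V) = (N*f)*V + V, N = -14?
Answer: 3141/430 ≈ 7.3046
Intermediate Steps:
Q(f, V) = V - 14*V*f (Q(f, V) = (-14*f)*V + V = -14*V*f + V = V - 14*V*f)
Q(25, 18)/(-860) = (18*(1 - 14*25))/(-860) = (18*(1 - 350))*(-1/860) = (18*(-349))*(-1/860) = -6282*(-1/860) = 3141/430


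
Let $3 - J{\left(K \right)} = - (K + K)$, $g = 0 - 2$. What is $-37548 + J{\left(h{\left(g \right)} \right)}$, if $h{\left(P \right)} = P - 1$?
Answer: $-37551$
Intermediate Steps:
$g = -2$
$h{\left(P \right)} = -1 + P$
$J{\left(K \right)} = 3 + 2 K$ ($J{\left(K \right)} = 3 - - (K + K) = 3 - - 2 K = 3 + 2 K$)
$-37548 + J{\left(h{\left(g \right)} \right)} = -37548 + \left(3 + 2 \left(-1 - 2\right)\right) = -37548 + \left(3 + 2 \left(-3\right)\right) = -37548 + \left(3 - 6\right) = -37548 - 3 = -37551$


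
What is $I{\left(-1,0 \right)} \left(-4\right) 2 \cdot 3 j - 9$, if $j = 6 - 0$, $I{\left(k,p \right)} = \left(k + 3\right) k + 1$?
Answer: $135$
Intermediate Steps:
$I{\left(k,p \right)} = 1 + k \left(3 + k\right)$ ($I{\left(k,p \right)} = \left(3 + k\right) k + 1 = k \left(3 + k\right) + 1 = 1 + k \left(3 + k\right)$)
$j = 6$ ($j = 6 + 0 = 6$)
$I{\left(-1,0 \right)} \left(-4\right) 2 \cdot 3 j - 9 = \left(1 + \left(-1\right)^{2} + 3 \left(-1\right)\right) \left(-4\right) 2 \cdot 3 \cdot 6 - 9 = \left(1 + 1 - 3\right) \left(-4\right) 6 \cdot 6 - 9 = \left(-1\right) \left(-4\right) 6 \cdot 6 - 9 = 4 \cdot 6 \cdot 6 - 9 = 24 \cdot 6 - 9 = 144 - 9 = 135$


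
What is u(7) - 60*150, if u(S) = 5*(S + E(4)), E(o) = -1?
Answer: -8970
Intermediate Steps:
u(S) = -5 + 5*S (u(S) = 5*(S - 1) = 5*(-1 + S) = -5 + 5*S)
u(7) - 60*150 = (-5 + 5*7) - 60*150 = (-5 + 35) - 9000 = 30 - 9000 = -8970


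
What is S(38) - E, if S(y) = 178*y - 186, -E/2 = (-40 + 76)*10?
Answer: 7298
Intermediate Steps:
E = -720 (E = -2*(-40 + 76)*10 = -72*10 = -2*360 = -720)
S(y) = -186 + 178*y
S(38) - E = (-186 + 178*38) - 1*(-720) = (-186 + 6764) + 720 = 6578 + 720 = 7298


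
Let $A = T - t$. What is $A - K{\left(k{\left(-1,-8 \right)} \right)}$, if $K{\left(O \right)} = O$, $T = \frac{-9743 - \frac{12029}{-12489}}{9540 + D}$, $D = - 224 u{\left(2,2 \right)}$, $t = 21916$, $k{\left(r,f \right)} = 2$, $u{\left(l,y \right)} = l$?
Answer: $- \frac{54106745767}{2468478} \approx -21919.0$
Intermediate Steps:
$D = -448$ ($D = \left(-224\right) 2 = -448$)
$T = - \frac{2644963}{2468478}$ ($T = \frac{-9743 - \frac{12029}{-12489}}{9540 - 448} = \frac{-9743 - - \frac{523}{543}}{9092} = \left(-9743 + \frac{523}{543}\right) \frac{1}{9092} = \left(- \frac{5289926}{543}\right) \frac{1}{9092} = - \frac{2644963}{2468478} \approx -1.0715$)
$A = - \frac{54101808811}{2468478}$ ($A = - \frac{2644963}{2468478} - 21916 = - \frac{54101808811}{2468478} \approx -21917.0$)
$A - K{\left(k{\left(-1,-8 \right)} \right)} = - \frac{54101808811}{2468478} - 2 = - \frac{54106745767}{2468478}$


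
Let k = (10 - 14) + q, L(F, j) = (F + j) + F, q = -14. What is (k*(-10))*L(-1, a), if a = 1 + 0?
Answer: -180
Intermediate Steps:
a = 1
L(F, j) = j + 2*F
k = -18 (k = (10 - 14) - 14 = -4 - 14 = -18)
(k*(-10))*L(-1, a) = (-18*(-10))*(1 + 2*(-1)) = 180*(1 - 2) = 180*(-1) = -180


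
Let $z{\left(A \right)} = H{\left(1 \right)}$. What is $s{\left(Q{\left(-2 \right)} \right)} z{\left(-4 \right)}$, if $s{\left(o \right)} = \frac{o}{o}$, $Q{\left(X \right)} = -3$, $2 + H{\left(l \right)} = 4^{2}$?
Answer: $14$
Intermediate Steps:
$H{\left(l \right)} = 14$ ($H{\left(l \right)} = -2 + 4^{2} = -2 + 16 = 14$)
$z{\left(A \right)} = 14$
$s{\left(o \right)} = 1$
$s{\left(Q{\left(-2 \right)} \right)} z{\left(-4 \right)} = 1 \cdot 14 = 14$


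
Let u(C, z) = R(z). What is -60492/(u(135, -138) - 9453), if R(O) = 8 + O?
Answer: 60492/9583 ≈ 6.3124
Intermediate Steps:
u(C, z) = 8 + z
-60492/(u(135, -138) - 9453) = -60492/((8 - 138) - 9453) = -60492/(-130 - 9453) = -60492/(-9583) = -60492*(-1/9583) = 60492/9583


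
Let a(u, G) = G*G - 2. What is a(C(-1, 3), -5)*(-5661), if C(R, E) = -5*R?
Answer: -130203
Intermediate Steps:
a(u, G) = -2 + G² (a(u, G) = G² - 2 = -2 + G²)
a(C(-1, 3), -5)*(-5661) = (-2 + (-5)²)*(-5661) = (-2 + 25)*(-5661) = 23*(-5661) = -130203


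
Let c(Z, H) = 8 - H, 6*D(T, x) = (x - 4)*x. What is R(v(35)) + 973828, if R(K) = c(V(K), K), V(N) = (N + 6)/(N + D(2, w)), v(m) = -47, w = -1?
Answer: 973883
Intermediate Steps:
D(T, x) = x*(-4 + x)/6 (D(T, x) = ((x - 4)*x)/6 = ((-4 + x)*x)/6 = (x*(-4 + x))/6 = x*(-4 + x)/6)
V(N) = (6 + N)/(5/6 + N) (V(N) = (N + 6)/(N + (1/6)*(-1)*(-4 - 1)) = (6 + N)/(N + (1/6)*(-1)*(-5)) = (6 + N)/(N + 5/6) = (6 + N)/(5/6 + N))
R(K) = 8 - K
R(v(35)) + 973828 = (8 - 1*(-47)) + 973828 = (8 + 47) + 973828 = 55 + 973828 = 973883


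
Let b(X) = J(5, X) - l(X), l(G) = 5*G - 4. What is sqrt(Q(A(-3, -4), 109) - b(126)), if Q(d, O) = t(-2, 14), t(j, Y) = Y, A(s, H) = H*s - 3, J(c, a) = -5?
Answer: sqrt(645) ≈ 25.397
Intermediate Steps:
A(s, H) = -3 + H*s
l(G) = -4 + 5*G
b(X) = -1 - 5*X (b(X) = -5 - (-4 + 5*X) = -5 + (4 - 5*X) = -1 - 5*X)
Q(d, O) = 14
sqrt(Q(A(-3, -4), 109) - b(126)) = sqrt(14 - (-1 - 5*126)) = sqrt(14 - (-1 - 630)) = sqrt(14 - 1*(-631)) = sqrt(14 + 631) = sqrt(645)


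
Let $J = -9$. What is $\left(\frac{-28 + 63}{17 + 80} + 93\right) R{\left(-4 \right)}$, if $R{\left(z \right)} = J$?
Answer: $- \frac{81504}{97} \approx -840.25$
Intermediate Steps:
$R{\left(z \right)} = -9$
$\left(\frac{-28 + 63}{17 + 80} + 93\right) R{\left(-4 \right)} = \left(\frac{-28 + 63}{17 + 80} + 93\right) \left(-9\right) = \left(\frac{35}{97} + 93\right) \left(-9\right) = \frac{9056}{97} \left(-9\right) = - \frac{81504}{97}$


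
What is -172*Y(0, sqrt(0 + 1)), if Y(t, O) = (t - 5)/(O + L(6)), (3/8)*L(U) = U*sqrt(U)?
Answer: -172/307 + 2752*sqrt(6)/307 ≈ 21.397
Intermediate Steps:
L(U) = 8*U**(3/2)/3 (L(U) = 8*(U*sqrt(U))/3 = 8*U**(3/2)/3)
Y(t, O) = (-5 + t)/(O + 16*sqrt(6)) (Y(t, O) = (t - 5)/(O + 8*6**(3/2)/3) = (-5 + t)/(O + 8*(6*sqrt(6))/3) = (-5 + t)/(O + 16*sqrt(6)))
-172*Y(0, sqrt(0 + 1)) = -172*(-5 + 0)/(sqrt(0 + 1) + 16*sqrt(6)) = -172*(-5)/(sqrt(1) + 16*sqrt(6)) = -172*(-5)/(1 + 16*sqrt(6)) = -(-860)/(1 + 16*sqrt(6)) = 860/(1 + 16*sqrt(6))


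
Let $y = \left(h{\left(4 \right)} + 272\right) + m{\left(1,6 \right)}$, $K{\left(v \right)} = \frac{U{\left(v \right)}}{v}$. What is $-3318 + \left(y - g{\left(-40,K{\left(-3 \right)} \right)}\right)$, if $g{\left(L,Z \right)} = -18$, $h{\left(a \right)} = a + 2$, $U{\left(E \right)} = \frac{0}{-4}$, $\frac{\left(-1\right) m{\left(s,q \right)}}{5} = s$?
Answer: $-3027$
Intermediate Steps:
$m{\left(s,q \right)} = - 5 s$
$U{\left(E \right)} = 0$ ($U{\left(E \right)} = 0 \left(- \frac{1}{4}\right) = 0$)
$h{\left(a \right)} = 2 + a$
$K{\left(v \right)} = 0$ ($K{\left(v \right)} = \frac{0}{v} = 0$)
$y = 273$ ($y = \left(\left(2 + 4\right) + 272\right) - 5 = \left(6 + 272\right) - 5 = 278 - 5 = 273$)
$-3318 + \left(y - g{\left(-40,K{\left(-3 \right)} \right)}\right) = -3318 + \left(273 - -18\right) = -3318 + \left(273 + 18\right) = -3318 + 291 = -3027$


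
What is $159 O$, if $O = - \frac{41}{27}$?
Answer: $- \frac{2173}{9} \approx -241.44$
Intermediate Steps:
$O = - \frac{41}{27}$ ($O = \left(-41\right) \frac{1}{27} = - \frac{41}{27} \approx -1.5185$)
$159 O = 159 \left(- \frac{41}{27}\right) = - \frac{2173}{9}$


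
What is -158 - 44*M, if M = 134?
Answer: -6054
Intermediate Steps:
-158 - 44*M = -158 - 44*134 = -158 - 5896 = -6054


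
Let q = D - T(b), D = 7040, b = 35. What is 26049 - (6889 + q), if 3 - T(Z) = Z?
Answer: 12088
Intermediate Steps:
T(Z) = 3 - Z
q = 7072 (q = 7040 - (3 - 1*35) = 7040 - (3 - 35) = 7040 - 1*(-32) = 7040 + 32 = 7072)
26049 - (6889 + q) = 26049 - (6889 + 7072) = 26049 - 1*13961 = 26049 - 13961 = 12088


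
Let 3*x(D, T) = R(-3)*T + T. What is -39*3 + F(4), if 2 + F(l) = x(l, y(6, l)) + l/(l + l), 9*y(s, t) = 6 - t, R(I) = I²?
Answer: -6359/54 ≈ -117.76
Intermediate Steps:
y(s, t) = ⅔ - t/9 (y(s, t) = (6 - t)/9 = ⅔ - t/9)
x(D, T) = 10*T/3 (x(D, T) = ((-3)²*T + T)/3 = (9*T + T)/3 = (10*T)/3 = 10*T/3)
F(l) = 13/18 - 10*l/27 (F(l) = -2 + (10*(⅔ - l/9)/3 + l/(l + l)) = -2 + ((20/9 - 10*l/27) + l/((2*l))) = -2 + ((20/9 - 10*l/27) + l*(1/(2*l))) = -2 + ((20/9 - 10*l/27) + ½) = -2 + (49/18 - 10*l/27) = 13/18 - 10*l/27)
-39*3 + F(4) = -39*3 + (13/18 - 10/27*4) = -117 + (13/18 - 40/27) = -117 - 41/54 = -6359/54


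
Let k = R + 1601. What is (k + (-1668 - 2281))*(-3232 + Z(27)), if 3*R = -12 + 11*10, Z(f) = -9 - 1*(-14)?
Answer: 22414742/3 ≈ 7.4716e+6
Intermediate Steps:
Z(f) = 5 (Z(f) = -9 + 14 = 5)
R = 98/3 (R = (-12 + 11*10)/3 = (-12 + 110)/3 = (⅓)*98 = 98/3 ≈ 32.667)
k = 4901/3 (k = 98/3 + 1601 = 4901/3 ≈ 1633.7)
(k + (-1668 - 2281))*(-3232 + Z(27)) = (4901/3 + (-1668 - 2281))*(-3232 + 5) = (4901/3 - 3949)*(-3227) = -6946/3*(-3227) = 22414742/3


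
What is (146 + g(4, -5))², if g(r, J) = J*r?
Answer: 15876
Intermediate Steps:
(146 + g(4, -5))² = (146 - 5*4)² = (146 - 20)² = 126² = 15876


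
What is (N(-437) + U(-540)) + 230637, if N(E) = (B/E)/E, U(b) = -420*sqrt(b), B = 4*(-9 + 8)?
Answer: 44044517249/190969 - 2520*I*sqrt(15) ≈ 2.3064e+5 - 9759.9*I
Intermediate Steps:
B = -4 (B = 4*(-1) = -4)
N(E) = -4/E**2 (N(E) = (-4/E)/E = -4/E**2)
(N(-437) + U(-540)) + 230637 = (-4/(-437)**2 - 2520*I*sqrt(15)) + 230637 = (-4*1/190969 - 2520*I*sqrt(15)) + 230637 = (-4/190969 - 2520*I*sqrt(15)) + 230637 = 44044517249/190969 - 2520*I*sqrt(15)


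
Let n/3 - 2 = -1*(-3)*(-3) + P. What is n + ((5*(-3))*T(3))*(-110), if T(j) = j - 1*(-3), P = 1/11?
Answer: 108672/11 ≈ 9879.3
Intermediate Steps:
P = 1/11 ≈ 0.090909
T(j) = 3 + j (T(j) = j + 3 = 3 + j)
n = -228/11 (n = 6 + 3*(-1*(-3)*(-3) + 1/11) = 6 + 3*(3*(-3) + 1/11) = 6 + 3*(-9 + 1/11) = 6 + 3*(-98/11) = 6 - 294/11 = -228/11 ≈ -20.727)
n + ((5*(-3))*T(3))*(-110) = -228/11 + ((5*(-3))*(3 + 3))*(-110) = -228/11 - 15*6*(-110) = -228/11 - 90*(-110) = -228/11 + 9900 = 108672/11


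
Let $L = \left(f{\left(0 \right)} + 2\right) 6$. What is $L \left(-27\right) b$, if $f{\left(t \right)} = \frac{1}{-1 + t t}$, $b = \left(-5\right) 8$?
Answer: $6480$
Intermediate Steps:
$b = -40$
$f{\left(t \right)} = \frac{1}{-1 + t^{2}}$
$L = 6$ ($L = \left(\frac{1}{-1 + 0^{2}} + 2\right) 6 = \left(\frac{1}{-1 + 0} + 2\right) 6 = \left(\frac{1}{-1} + 2\right) 6 = \left(-1 + 2\right) 6 = 1 \cdot 6 = 6$)
$L \left(-27\right) b = 6 \left(-27\right) \left(-40\right) = \left(-162\right) \left(-40\right) = 6480$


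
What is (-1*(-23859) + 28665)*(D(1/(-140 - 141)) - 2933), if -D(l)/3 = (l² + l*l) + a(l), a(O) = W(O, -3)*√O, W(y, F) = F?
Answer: -12164170720356/78961 + 472716*I*√281/281 ≈ -1.5405e+8 + 28200.0*I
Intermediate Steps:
a(O) = -3*√O
D(l) = -6*l² + 9*√l (D(l) = -3*((l² + l*l) - 3*√l) = -3*((l² + l²) - 3*√l) = -3*(2*l² - 3*√l) = -3*(-3*√l + 2*l²) = -6*l² + 9*√l)
(-1*(-23859) + 28665)*(D(1/(-140 - 141)) - 2933) = (-1*(-23859) + 28665)*((-6/(-140 - 141)² + 9*√(1/(-140 - 141))) - 2933) = (23859 + 28665)*((-6*(1/(-281))² + 9*√(1/(-281))) - 2933) = 52524*((-6*(-1/281)² + 9*√(-1/281)) - 2933) = 52524*((-6*1/78961 + 9*(I*√281/281)) - 2933) = 52524*((-6/78961 + 9*I*√281/281) - 2933) = 52524*(-231592619/78961 + 9*I*√281/281) = -12164170720356/78961 + 472716*I*√281/281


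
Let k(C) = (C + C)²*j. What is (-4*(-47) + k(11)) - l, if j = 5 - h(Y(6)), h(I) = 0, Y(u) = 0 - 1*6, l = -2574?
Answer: 5182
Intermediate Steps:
Y(u) = -6 (Y(u) = 0 - 6 = -6)
j = 5 (j = 5 - 1*0 = 5 + 0 = 5)
k(C) = 20*C² (k(C) = (C + C)²*5 = (2*C)²*5 = (4*C²)*5 = 20*C²)
(-4*(-47) + k(11)) - l = (-4*(-47) + 20*11²) - 1*(-2574) = (188 + 20*121) + 2574 = (188 + 2420) + 2574 = 2608 + 2574 = 5182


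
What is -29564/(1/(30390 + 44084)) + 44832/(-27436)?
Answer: -15101798706832/6859 ≈ -2.2017e+9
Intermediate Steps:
-29564/(1/(30390 + 44084)) + 44832/(-27436) = -29564/(1/74474) + 44832*(-1/27436) = -29564/1/74474 - 11208/6859 = -29564*74474 - 11208/6859 = -2201749336 - 11208/6859 = -15101798706832/6859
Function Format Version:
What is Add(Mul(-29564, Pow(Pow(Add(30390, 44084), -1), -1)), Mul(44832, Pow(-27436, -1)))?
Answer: Rational(-15101798706832, 6859) ≈ -2.2017e+9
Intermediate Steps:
Add(Mul(-29564, Pow(Pow(Add(30390, 44084), -1), -1)), Mul(44832, Pow(-27436, -1))) = Add(Mul(-29564, Pow(Pow(74474, -1), -1)), Mul(44832, Rational(-1, 27436))) = Add(Mul(-29564, Pow(Rational(1, 74474), -1)), Rational(-11208, 6859)) = Add(Mul(-29564, 74474), Rational(-11208, 6859)) = Add(-2201749336, Rational(-11208, 6859)) = Rational(-15101798706832, 6859)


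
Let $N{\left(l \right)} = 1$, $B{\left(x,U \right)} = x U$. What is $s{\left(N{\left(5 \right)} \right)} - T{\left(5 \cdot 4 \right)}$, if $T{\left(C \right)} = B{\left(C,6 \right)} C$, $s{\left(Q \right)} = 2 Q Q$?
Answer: $-2398$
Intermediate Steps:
$B{\left(x,U \right)} = U x$
$s{\left(Q \right)} = 2 Q^{2}$
$T{\left(C \right)} = 6 C^{2}$ ($T{\left(C \right)} = 6 C C = 6 C^{2}$)
$s{\left(N{\left(5 \right)} \right)} - T{\left(5 \cdot 4 \right)} = 2 \cdot 1^{2} - 6 \left(5 \cdot 4\right)^{2} = 2 \cdot 1 - 6 \cdot 20^{2} = 2 - 6 \cdot 400 = 2 - 2400 = -2398$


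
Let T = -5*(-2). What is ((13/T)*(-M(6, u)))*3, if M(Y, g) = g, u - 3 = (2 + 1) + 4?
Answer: -39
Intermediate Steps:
u = 10 (u = 3 + ((2 + 1) + 4) = 3 + (3 + 4) = 3 + 7 = 10)
T = 10
((13/T)*(-M(6, u)))*3 = ((13/10)*(-1*10))*3 = ((13*(⅒))*(-10))*3 = ((13/10)*(-10))*3 = -13*3 = -39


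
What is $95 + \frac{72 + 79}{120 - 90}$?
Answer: $\frac{3001}{30} \approx 100.03$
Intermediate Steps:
$95 + \frac{72 + 79}{120 - 90} = 95 + \frac{151}{30} = \frac{3001}{30}$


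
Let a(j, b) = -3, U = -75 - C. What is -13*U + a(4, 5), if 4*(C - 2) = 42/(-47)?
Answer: 93539/94 ≈ 995.10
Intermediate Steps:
C = 167/94 (C = 2 + (42/(-47))/4 = 2 + (42*(-1/47))/4 = 2 + (1/4)*(-42/47) = 2 - 21/94 = 167/94 ≈ 1.7766)
U = -7217/94 (U = -75 - 1*167/94 = -75 - 167/94 = -7217/94 ≈ -76.777)
-13*U + a(4, 5) = -13*(-7217/94) - 3 = 93821/94 - 3 = 93539/94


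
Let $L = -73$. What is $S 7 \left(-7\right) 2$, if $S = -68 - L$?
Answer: $-490$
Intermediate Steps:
$S = 5$ ($S = -68 - -73 = -68 + 73 = 5$)
$S 7 \left(-7\right) 2 = 5 \cdot 7 \left(-7\right) 2 = 5 \left(\left(-49\right) 2\right) = 5 \left(-98\right) = -490$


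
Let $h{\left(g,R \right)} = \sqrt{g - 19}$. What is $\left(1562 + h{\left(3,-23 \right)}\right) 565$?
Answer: $882530 + 2260 i \approx 8.8253 \cdot 10^{5} + 2260.0 i$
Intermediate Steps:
$h{\left(g,R \right)} = \sqrt{-19 + g}$
$\left(1562 + h{\left(3,-23 \right)}\right) 565 = \left(1562 + \sqrt{-19 + 3}\right) 565 = \left(1562 + \sqrt{-16}\right) 565 = \left(1562 + 4 i\right) 565 = 882530 + 2260 i$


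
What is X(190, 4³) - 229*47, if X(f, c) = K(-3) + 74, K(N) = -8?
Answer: -10697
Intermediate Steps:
X(f, c) = 66 (X(f, c) = -8 + 74 = 66)
X(190, 4³) - 229*47 = 66 - 229*47 = 66 - 10763 = -10697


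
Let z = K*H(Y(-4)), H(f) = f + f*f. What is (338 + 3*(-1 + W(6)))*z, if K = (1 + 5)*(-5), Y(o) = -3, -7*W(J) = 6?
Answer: -418860/7 ≈ -59837.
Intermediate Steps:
W(J) = -6/7 (W(J) = -⅐*6 = -6/7)
H(f) = f + f²
K = -30 (K = 6*(-5) = -30)
z = -180 (z = -(-90)*(1 - 3) = -(-90)*(-2) = -30*6 = -180)
(338 + 3*(-1 + W(6)))*z = (338 + 3*(-1 - 6/7))*(-180) = (338 + 3*(-13/7))*(-180) = (338 - 39/7)*(-180) = (2327/7)*(-180) = -418860/7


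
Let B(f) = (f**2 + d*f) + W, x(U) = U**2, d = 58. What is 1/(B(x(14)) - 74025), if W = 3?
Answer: -1/24238 ≈ -4.1258e-5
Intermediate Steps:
B(f) = 3 + f**2 + 58*f (B(f) = (f**2 + 58*f) + 3 = 3 + f**2 + 58*f)
1/(B(x(14)) - 74025) = 1/((3 + (14**2)**2 + 58*14**2) - 74025) = 1/((3 + 196**2 + 58*196) - 74025) = 1/((3 + 38416 + 11368) - 74025) = 1/(49787 - 74025) = 1/(-24238) = -1/24238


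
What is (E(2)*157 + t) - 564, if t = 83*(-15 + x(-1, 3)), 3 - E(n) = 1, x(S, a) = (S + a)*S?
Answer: -1661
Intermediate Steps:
x(S, a) = S*(S + a)
E(n) = 2 (E(n) = 3 - 1*1 = 3 - 1 = 2)
t = -1411 (t = 83*(-15 - (-1 + 3)) = 83*(-15 - 1*2) = 83*(-15 - 2) = 83*(-17) = -1411)
(E(2)*157 + t) - 564 = (2*157 - 1411) - 564 = (314 - 1411) - 564 = -1097 - 564 = -1661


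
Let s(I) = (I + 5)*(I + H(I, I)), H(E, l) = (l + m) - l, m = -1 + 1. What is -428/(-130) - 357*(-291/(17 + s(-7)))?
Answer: 6759289/2015 ≈ 3354.5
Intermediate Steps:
m = 0
H(E, l) = 0 (H(E, l) = (l + 0) - l = l - l = 0)
s(I) = I*(5 + I) (s(I) = (I + 5)*(I + 0) = (5 + I)*I = I*(5 + I))
-428/(-130) - 357*(-291/(17 + s(-7))) = -428/(-130) - 357*(-291/(17 - 7*(5 - 7))) = -428*(-1/130) - 357*(-291/(17 - 7*(-2))) = 214/65 - 357*(-291/(17 + 14)) = 214/65 - 357/(31*(-1/291)) = 214/65 - 357/(-31/291) = 214/65 - 357*(-291/31) = 214/65 + 103887/31 = 6759289/2015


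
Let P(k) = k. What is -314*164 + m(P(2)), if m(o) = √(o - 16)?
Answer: -51496 + I*√14 ≈ -51496.0 + 3.7417*I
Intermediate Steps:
m(o) = √(-16 + o)
-314*164 + m(P(2)) = -314*164 + √(-16 + 2) = -51496 + √(-14) = -51496 + I*√14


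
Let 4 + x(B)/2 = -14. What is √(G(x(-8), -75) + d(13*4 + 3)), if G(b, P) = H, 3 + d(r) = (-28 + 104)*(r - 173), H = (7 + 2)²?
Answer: I*√8890 ≈ 94.287*I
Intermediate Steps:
x(B) = -36 (x(B) = -8 + 2*(-14) = -8 - 28 = -36)
H = 81 (H = 9² = 81)
d(r) = -13151 + 76*r (d(r) = -3 + (-28 + 104)*(r - 173) = -3 + 76*(-173 + r) = -3 + (-13148 + 76*r) = -13151 + 76*r)
G(b, P) = 81
√(G(x(-8), -75) + d(13*4 + 3)) = √(81 + (-13151 + 76*(13*4 + 3))) = √(81 + (-13151 + 76*(52 + 3))) = √(81 + (-13151 + 76*55)) = √(81 + (-13151 + 4180)) = √(81 - 8971) = √(-8890) = I*√8890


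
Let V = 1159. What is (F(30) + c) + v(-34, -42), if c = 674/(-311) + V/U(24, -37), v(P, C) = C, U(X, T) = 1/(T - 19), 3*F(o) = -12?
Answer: -20200124/311 ≈ -64952.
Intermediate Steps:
F(o) = -4 (F(o) = (⅓)*(-12) = -4)
U(X, T) = 1/(-19 + T)
c = -20185818/311 (c = 674/(-311) + 1159/(1/(-19 - 37)) = 674*(-1/311) + 1159/(1/(-56)) = -674/311 + 1159/(-1/56) = -674/311 + 1159*(-56) = -674/311 - 64904 = -20185818/311 ≈ -64906.)
(F(30) + c) + v(-34, -42) = (-4 - 20185818/311) - 42 = -20187062/311 - 42 = -20200124/311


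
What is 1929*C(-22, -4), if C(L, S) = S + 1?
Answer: -5787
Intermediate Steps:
C(L, S) = 1 + S
1929*C(-22, -4) = 1929*(1 - 4) = 1929*(-3) = -5787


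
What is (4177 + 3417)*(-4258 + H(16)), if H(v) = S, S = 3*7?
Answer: -32175778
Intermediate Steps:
S = 21
H(v) = 21
(4177 + 3417)*(-4258 + H(16)) = (4177 + 3417)*(-4258 + 21) = 7594*(-4237) = -32175778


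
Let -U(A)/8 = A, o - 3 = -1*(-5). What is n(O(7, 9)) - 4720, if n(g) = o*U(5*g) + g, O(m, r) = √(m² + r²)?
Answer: -4720 - 319*√130 ≈ -8357.2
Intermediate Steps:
o = 8 (o = 3 - 1*(-5) = 3 + 5 = 8)
U(A) = -8*A
n(g) = -319*g (n(g) = 8*(-40*g) + g = -320*g + g = -319*g)
n(O(7, 9)) - 4720 = -319*√(7² + 9²) - 4720 = -319*√(49 + 81) - 4720 = -319*√130 - 4720 = -4720 - 319*√130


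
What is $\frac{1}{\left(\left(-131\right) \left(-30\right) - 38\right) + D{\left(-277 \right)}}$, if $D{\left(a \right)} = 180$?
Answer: $\frac{1}{4072} \approx 0.00024558$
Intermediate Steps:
$\frac{1}{\left(\left(-131\right) \left(-30\right) - 38\right) + D{\left(-277 \right)}} = \frac{1}{\left(\left(-131\right) \left(-30\right) - 38\right) + 180} = \frac{1}{\left(3930 - 38\right) + 180} = \frac{1}{3892 + 180} = \frac{1}{4072}$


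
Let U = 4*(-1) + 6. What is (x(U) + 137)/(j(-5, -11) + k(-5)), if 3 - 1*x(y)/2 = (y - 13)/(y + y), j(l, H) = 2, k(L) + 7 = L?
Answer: -297/20 ≈ -14.850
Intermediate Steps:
U = 2 (U = -4 + 6 = 2)
k(L) = -7 + L
x(y) = 6 - (-13 + y)/y (x(y) = 6 - 2*(y - 13)/(y + y) = 6 - 2*(-13 + y)/(2*y) = 6 - 2*(-13 + y)*1/(2*y) = 6 - (-13 + y)/y)
(x(U) + 137)/(j(-5, -11) + k(-5)) = ((5 + 13/2) + 137)/(2 + (-7 - 5)) = ((5 + 13*(1/2)) + 137)/(2 - 12) = ((5 + 13/2) + 137)/(-10) = (23/2 + 137)*(-1/10) = (297/2)*(-1/10) = -297/20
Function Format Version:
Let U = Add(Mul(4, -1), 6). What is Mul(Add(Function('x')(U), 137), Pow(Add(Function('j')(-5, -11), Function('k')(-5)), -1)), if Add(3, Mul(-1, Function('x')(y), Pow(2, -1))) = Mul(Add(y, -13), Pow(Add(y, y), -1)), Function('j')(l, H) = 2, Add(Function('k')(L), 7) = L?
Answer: Rational(-297, 20) ≈ -14.850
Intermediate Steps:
U = 2 (U = Add(-4, 6) = 2)
Function('k')(L) = Add(-7, L)
Function('x')(y) = Add(6, Mul(-1, Pow(y, -1), Add(-13, y))) (Function('x')(y) = Add(6, Mul(-2, Mul(Add(y, -13), Pow(Add(y, y), -1)))) = Add(6, Mul(-2, Mul(Add(-13, y), Pow(Mul(2, y), -1)))) = Add(6, Mul(-2, Mul(Add(-13, y), Mul(Rational(1, 2), Pow(y, -1))))) = Add(6, Mul(-2, Mul(Rational(1, 2), Pow(y, -1), Add(-13, y)))) = Add(6, Mul(-1, Pow(y, -1), Add(-13, y))))
Mul(Add(Function('x')(U), 137), Pow(Add(Function('j')(-5, -11), Function('k')(-5)), -1)) = Mul(Add(Add(5, Mul(13, Pow(2, -1))), 137), Pow(Add(2, Add(-7, -5)), -1)) = Mul(Add(Add(5, Mul(13, Rational(1, 2))), 137), Pow(Add(2, -12), -1)) = Mul(Add(Add(5, Rational(13, 2)), 137), Pow(-10, -1)) = Mul(Add(Rational(23, 2), 137), Rational(-1, 10)) = Mul(Rational(297, 2), Rational(-1, 10)) = Rational(-297, 20)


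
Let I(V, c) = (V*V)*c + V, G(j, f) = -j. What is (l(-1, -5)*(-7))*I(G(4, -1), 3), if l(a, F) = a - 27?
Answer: 8624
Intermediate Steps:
l(a, F) = -27 + a
I(V, c) = V + c*V**2 (I(V, c) = V**2*c + V = c*V**2 + V = V + c*V**2)
(l(-1, -5)*(-7))*I(G(4, -1), 3) = ((-27 - 1)*(-7))*((-1*4)*(1 - 1*4*3)) = (-28*(-7))*(-4*(1 - 4*3)) = 196*(-4*(1 - 12)) = 196*(-4*(-11)) = 196*44 = 8624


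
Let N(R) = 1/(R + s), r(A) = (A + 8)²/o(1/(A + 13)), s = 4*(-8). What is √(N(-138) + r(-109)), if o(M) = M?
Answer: I*√28301654570/170 ≈ 989.59*I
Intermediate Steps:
s = -32
r(A) = (8 + A)²*(13 + A) (r(A) = (A + 8)²/(1/(A + 13)) = (8 + A)²/(1/(13 + A)) = (8 + A)²*(13 + A))
N(R) = 1/(-32 + R) (N(R) = 1/(R - 32) = 1/(-32 + R))
√(N(-138) + r(-109)) = √(1/(-32 - 138) + (8 - 109)²*(13 - 109)) = √(1/(-170) + (-101)²*(-96)) = √(-1/170 + 10201*(-96)) = √(-1/170 - 979296) = √(-166480321/170) = I*√28301654570/170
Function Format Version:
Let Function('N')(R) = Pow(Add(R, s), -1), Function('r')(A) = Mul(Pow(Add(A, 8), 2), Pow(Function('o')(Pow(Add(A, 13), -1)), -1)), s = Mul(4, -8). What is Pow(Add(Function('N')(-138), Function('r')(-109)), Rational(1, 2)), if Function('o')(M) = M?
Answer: Mul(Rational(1, 170), I, Pow(28301654570, Rational(1, 2))) ≈ Mul(989.59, I)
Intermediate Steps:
s = -32
Function('r')(A) = Mul(Pow(Add(8, A), 2), Add(13, A)) (Function('r')(A) = Mul(Pow(Add(A, 8), 2), Pow(Pow(Add(A, 13), -1), -1)) = Mul(Pow(Add(8, A), 2), Pow(Pow(Add(13, A), -1), -1)) = Mul(Pow(Add(8, A), 2), Add(13, A)))
Function('N')(R) = Pow(Add(-32, R), -1) (Function('N')(R) = Pow(Add(R, -32), -1) = Pow(Add(-32, R), -1))
Pow(Add(Function('N')(-138), Function('r')(-109)), Rational(1, 2)) = Pow(Add(Pow(Add(-32, -138), -1), Mul(Pow(Add(8, -109), 2), Add(13, -109))), Rational(1, 2)) = Pow(Add(Pow(-170, -1), Mul(Pow(-101, 2), -96)), Rational(1, 2)) = Pow(Add(Rational(-1, 170), Mul(10201, -96)), Rational(1, 2)) = Pow(Add(Rational(-1, 170), -979296), Rational(1, 2)) = Pow(Rational(-166480321, 170), Rational(1, 2)) = Mul(Rational(1, 170), I, Pow(28301654570, Rational(1, 2)))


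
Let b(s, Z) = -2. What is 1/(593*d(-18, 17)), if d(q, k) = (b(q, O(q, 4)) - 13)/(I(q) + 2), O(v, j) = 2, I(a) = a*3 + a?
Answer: 14/1779 ≈ 0.0078696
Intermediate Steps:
I(a) = 4*a (I(a) = 3*a + a = 4*a)
d(q, k) = -15/(2 + 4*q) (d(q, k) = (-2 - 13)/(4*q + 2) = -15/(2 + 4*q))
1/(593*d(-18, 17)) = 1/(593*(-15/(2 + 4*(-18)))) = 1/(593*(-15/(2 - 72))) = 1/(593*(-15/(-70))) = 1/(593*(-15*(-1/70))) = 1/(593*(3/14)) = 1/(1779/14) = 14/1779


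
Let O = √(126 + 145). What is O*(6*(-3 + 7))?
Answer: 24*√271 ≈ 395.09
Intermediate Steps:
O = √271 ≈ 16.462
O*(6*(-3 + 7)) = √271*(6*(-3 + 7)) = √271*(6*4) = √271*24 = 24*√271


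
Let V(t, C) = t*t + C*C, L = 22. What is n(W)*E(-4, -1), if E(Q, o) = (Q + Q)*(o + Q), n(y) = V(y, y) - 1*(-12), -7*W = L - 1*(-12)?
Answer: 116000/49 ≈ 2367.3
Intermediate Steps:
W = -34/7 (W = -(22 - 1*(-12))/7 = -(22 + 12)/7 = -⅐*34 = -34/7 ≈ -4.8571)
V(t, C) = C² + t² (V(t, C) = t² + C² = C² + t²)
n(y) = 12 + 2*y² (n(y) = (y² + y²) - 1*(-12) = 2*y² + 12 = 12 + 2*y²)
E(Q, o) = 2*Q*(Q + o) (E(Q, o) = (2*Q)*(Q + o) = 2*Q*(Q + o))
n(W)*E(-4, -1) = (12 + 2*(-34/7)²)*(2*(-4)*(-4 - 1)) = (12 + 2*(1156/49))*(2*(-4)*(-5)) = (12 + 2312/49)*40 = (2900/49)*40 = 116000/49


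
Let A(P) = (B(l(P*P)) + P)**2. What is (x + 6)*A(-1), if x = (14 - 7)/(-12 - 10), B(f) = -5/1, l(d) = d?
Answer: 2250/11 ≈ 204.55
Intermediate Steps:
B(f) = -5 (B(f) = -5*1 = -5)
x = -7/22 (x = 7/(-22) = 7*(-1/22) = -7/22 ≈ -0.31818)
A(P) = (-5 + P)**2
(x + 6)*A(-1) = (-7/22 + 6)*(-5 - 1)**2 = (125/22)*(-6)**2 = (125/22)*36 = 2250/11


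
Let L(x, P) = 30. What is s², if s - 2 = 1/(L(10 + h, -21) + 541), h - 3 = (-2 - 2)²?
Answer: 1306449/326041 ≈ 4.0070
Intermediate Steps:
h = 19 (h = 3 + (-2 - 2)² = 3 + (-4)² = 3 + 16 = 19)
s = 1143/571 (s = 2 + 1/(30 + 541) = 2 + 1/571 = 1143/571 ≈ 2.0018)
s² = (1143/571)² = 1306449/326041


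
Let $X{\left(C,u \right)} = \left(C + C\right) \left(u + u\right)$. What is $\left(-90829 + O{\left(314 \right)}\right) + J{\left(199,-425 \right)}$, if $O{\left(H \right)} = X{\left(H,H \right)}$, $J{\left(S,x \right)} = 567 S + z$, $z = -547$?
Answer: $415841$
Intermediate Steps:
$X{\left(C,u \right)} = 4 C u$ ($X{\left(C,u \right)} = 2 C 2 u = 4 C u$)
$J{\left(S,x \right)} = -547 + 567 S$ ($J{\left(S,x \right)} = 567 S - 547 = -547 + 567 S$)
$O{\left(H \right)} = 4 H^{2}$ ($O{\left(H \right)} = 4 H H = 4 H^{2}$)
$\left(-90829 + O{\left(314 \right)}\right) + J{\left(199,-425 \right)} = \left(-90829 + 4 \cdot 314^{2}\right) + \left(-547 + 567 \cdot 199\right) = \left(-90829 + 4 \cdot 98596\right) + \left(-547 + 112833\right) = \left(-90829 + 394384\right) + 112286 = 303555 + 112286 = 415841$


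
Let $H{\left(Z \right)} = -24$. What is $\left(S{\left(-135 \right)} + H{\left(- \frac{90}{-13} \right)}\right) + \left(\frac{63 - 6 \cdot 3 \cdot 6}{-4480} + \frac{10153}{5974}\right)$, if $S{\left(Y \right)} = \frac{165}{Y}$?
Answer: $- \frac{566353061}{24087168} \approx -23.513$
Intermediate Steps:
$\left(S{\left(-135 \right)} + H{\left(- \frac{90}{-13} \right)}\right) + \left(\frac{63 - 6 \cdot 3 \cdot 6}{-4480} + \frac{10153}{5974}\right) = \left(\frac{165}{-135} - 24\right) + \left(\frac{63 - 6 \cdot 3 \cdot 6}{-4480} + \frac{10153}{5974}\right) = \left(165 \left(- \frac{1}{135}\right) - 24\right) + \left(\left(63 - 108\right) \left(- \frac{1}{4480}\right) + 10153 \cdot \frac{1}{5974}\right) = \left(- \frac{11}{9} - 24\right) + \left(\left(63 - 108\right) \left(- \frac{1}{4480}\right) + \frac{10153}{5974}\right) = - \frac{227}{9} + \left(\left(-45\right) \left(- \frac{1}{4480}\right) + \frac{10153}{5974}\right) = - \frac{227}{9} + \left(\frac{9}{896} + \frac{10153}{5974}\right) = - \frac{227}{9} + \frac{4575427}{2676352} = - \frac{566353061}{24087168}$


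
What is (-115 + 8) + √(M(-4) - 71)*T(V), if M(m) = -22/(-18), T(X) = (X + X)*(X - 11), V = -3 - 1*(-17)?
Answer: -107 + 56*I*√157 ≈ -107.0 + 701.68*I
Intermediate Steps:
V = 14 (V = -3 + 17 = 14)
T(X) = 2*X*(-11 + X) (T(X) = (2*X)*(-11 + X) = 2*X*(-11 + X))
M(m) = 11/9 (M(m) = -22*(-1/18) = 11/9)
(-115 + 8) + √(M(-4) - 71)*T(V) = (-115 + 8) + √(11/9 - 71)*(2*14*(-11 + 14)) = -107 + √(-628/9)*(2*14*3) = -107 + (2*I*√157/3)*84 = -107 + 56*I*√157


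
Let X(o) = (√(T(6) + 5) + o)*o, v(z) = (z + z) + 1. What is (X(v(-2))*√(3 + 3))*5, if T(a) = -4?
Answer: 30*√6 ≈ 73.485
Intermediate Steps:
v(z) = 1 + 2*z (v(z) = 2*z + 1 = 1 + 2*z)
X(o) = o*(1 + o) (X(o) = (√(-4 + 5) + o)*o = (√1 + o)*o = (1 + o)*o = o*(1 + o))
(X(v(-2))*√(3 + 3))*5 = (((1 + 2*(-2))*(1 + (1 + 2*(-2))))*√(3 + 3))*5 = (((1 - 4)*(1 + (1 - 4)))*√6)*5 = ((-3*(1 - 3))*√6)*5 = ((-3*(-2))*√6)*5 = (6*√6)*5 = 30*√6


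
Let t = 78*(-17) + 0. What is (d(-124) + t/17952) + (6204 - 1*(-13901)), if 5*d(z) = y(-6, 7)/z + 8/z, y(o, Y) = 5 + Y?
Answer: 109692301/5456 ≈ 20105.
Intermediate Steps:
d(z) = 4/z (d(z) = ((5 + 7)/z + 8/z)/5 = (12/z + 8/z)/5 = (20/z)/5 = 4/z)
t = -1326 (t = -1326 + 0 = -1326)
(d(-124) + t/17952) + (6204 - 1*(-13901)) = (4/(-124) - 1326/17952) + (6204 - 1*(-13901)) = (4*(-1/124) - 1326*1/17952) + (6204 + 13901) = (-1/31 - 13/176) + 20105 = -579/5456 + 20105 = 109692301/5456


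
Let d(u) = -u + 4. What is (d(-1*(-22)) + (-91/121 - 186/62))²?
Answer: 6927424/14641 ≈ 473.15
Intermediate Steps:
d(u) = 4 - u
(d(-1*(-22)) + (-91/121 - 186/62))² = ((4 - (-1)*(-22)) + (-91/121 - 186/62))² = ((4 - 1*22) + (-91*1/121 - 186*1/62))² = ((4 - 22) + (-91/121 - 3))² = (-18 - 454/121)² = (-2632/121)² = 6927424/14641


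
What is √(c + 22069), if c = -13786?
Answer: √8283 ≈ 91.011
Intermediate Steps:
√(c + 22069) = √(-13786 + 22069) = √8283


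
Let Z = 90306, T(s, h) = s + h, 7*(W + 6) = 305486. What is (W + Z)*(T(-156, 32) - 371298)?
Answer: -348240067292/7 ≈ -4.9749e+10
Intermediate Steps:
W = 305444/7 (W = -6 + (1/7)*305486 = -6 + 305486/7 = 305444/7 ≈ 43635.)
T(s, h) = h + s
(W + Z)*(T(-156, 32) - 371298) = (305444/7 + 90306)*((32 - 156) - 371298) = 937586*(-124 - 371298)/7 = (937586/7)*(-371422) = -348240067292/7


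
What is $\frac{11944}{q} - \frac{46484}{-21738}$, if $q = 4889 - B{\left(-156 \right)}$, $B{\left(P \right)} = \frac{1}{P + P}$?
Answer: $\frac{75956259130}{16579235661} \approx 4.5814$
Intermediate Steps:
$B{\left(P \right)} = \frac{1}{2 P}$
$q = \frac{1525369}{312}$ ($q = 4889 - \frac{1}{2 \left(-156\right)} = 4889 - \frac{1}{2} \left(- \frac{1}{156}\right) = 4889 - - \frac{1}{312} = 4889 + \frac{1}{312} = \frac{1525369}{312} \approx 4889.0$)
$\frac{11944}{q} - \frac{46484}{-21738} = \frac{11944}{\frac{1525369}{312}} - \frac{46484}{-21738} = 11944 \cdot \frac{312}{1525369} - - \frac{23242}{10869} = \frac{3726528}{1525369} + \frac{23242}{10869} = \frac{75956259130}{16579235661}$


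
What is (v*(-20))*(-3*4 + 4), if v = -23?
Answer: -3680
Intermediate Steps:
(v*(-20))*(-3*4 + 4) = (-23*(-20))*(-3*4 + 4) = 460*(-12 + 4) = 460*(-8) = -3680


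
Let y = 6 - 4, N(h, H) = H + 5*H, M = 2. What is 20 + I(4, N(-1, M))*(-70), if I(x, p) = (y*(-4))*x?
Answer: 2260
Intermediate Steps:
N(h, H) = 6*H
y = 2
I(x, p) = -8*x (I(x, p) = (2*(-4))*x = -8*x)
20 + I(4, N(-1, M))*(-70) = 20 - 8*4*(-70) = 20 - 32*(-70) = 20 + 2240 = 2260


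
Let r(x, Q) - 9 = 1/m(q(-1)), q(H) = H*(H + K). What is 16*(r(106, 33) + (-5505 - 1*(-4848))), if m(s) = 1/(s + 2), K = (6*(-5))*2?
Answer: -9360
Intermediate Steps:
K = -60 (K = -30*2 = -60)
q(H) = H*(-60 + H) (q(H) = H*(H - 60) = H*(-60 + H))
m(s) = 1/(2 + s)
r(x, Q) = 72 (r(x, Q) = 9 + 1/(1/(2 - (-60 - 1))) = 9 + 1/(1/(2 - 1*(-61))) = 9 + 1/(1/(2 + 61)) = 9 + 1/(1/63) = 9 + 63 = 72)
16*(r(106, 33) + (-5505 - 1*(-4848))) = 16*(72 + (-5505 - 1*(-4848))) = 16*(72 + (-5505 + 4848)) = 16*(72 - 657) = 16*(-585) = -9360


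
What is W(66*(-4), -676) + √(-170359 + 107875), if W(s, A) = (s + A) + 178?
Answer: -762 + 2*I*√15621 ≈ -762.0 + 249.97*I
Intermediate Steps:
W(s, A) = 178 + A + s (W(s, A) = (A + s) + 178 = 178 + A + s)
W(66*(-4), -676) + √(-170359 + 107875) = (178 - 676 + 66*(-4)) + √(-170359 + 107875) = (178 - 676 - 264) + √(-62484) = -762 + 2*I*√15621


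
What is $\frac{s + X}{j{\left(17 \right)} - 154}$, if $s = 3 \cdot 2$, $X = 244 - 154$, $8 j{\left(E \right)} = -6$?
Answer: $- \frac{384}{619} \approx -0.62036$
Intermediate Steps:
$j{\left(E \right)} = - \frac{3}{4}$ ($j{\left(E \right)} = \frac{1}{8} \left(-6\right) = - \frac{3}{4}$)
$X = 90$
$s = 6$
$\frac{s + X}{j{\left(17 \right)} - 154} = \frac{6 + 90}{- \frac{3}{4} - 154} = \frac{96}{- \frac{619}{4}} = 96 \left(- \frac{4}{619}\right) = - \frac{384}{619}$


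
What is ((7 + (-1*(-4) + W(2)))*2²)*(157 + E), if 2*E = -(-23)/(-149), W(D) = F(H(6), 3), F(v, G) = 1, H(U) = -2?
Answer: 1122312/149 ≈ 7532.3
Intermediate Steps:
W(D) = 1
E = -23/298 (E = (-(-23)/(-149))/2 = (-(-23)*(-1)/149)/2 = (-1*23/149)/2 = (½)*(-23/149) = -23/298 ≈ -0.077181)
((7 + (-1*(-4) + W(2)))*2²)*(157 + E) = ((7 + (-1*(-4) + 1))*2²)*(157 - 23/298) = ((7 + (4 + 1))*4)*(46763/298) = ((7 + 5)*4)*(46763/298) = (12*4)*(46763/298) = 48*(46763/298) = 1122312/149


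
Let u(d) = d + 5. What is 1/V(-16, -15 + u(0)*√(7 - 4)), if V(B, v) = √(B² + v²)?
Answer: √2/(2*√(278 - 75*√3)) ≈ 0.058105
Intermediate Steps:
u(d) = 5 + d
1/V(-16, -15 + u(0)*√(7 - 4)) = 1/(√((-16)² + (-15 + (5 + 0)*√(7 - 4))²)) = 1/(√(256 + (-15 + 5*√3)²)) = (256 + (-15 + 5*√3)²)^(-½)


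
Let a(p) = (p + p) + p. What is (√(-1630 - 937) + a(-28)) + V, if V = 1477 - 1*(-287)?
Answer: 1680 + I*√2567 ≈ 1680.0 + 50.666*I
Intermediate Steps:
a(p) = 3*p (a(p) = 2*p + p = 3*p)
V = 1764 (V = 1477 + 287 = 1764)
(√(-1630 - 937) + a(-28)) + V = (√(-1630 - 937) + 3*(-28)) + 1764 = (√(-2567) - 84) + 1764 = (I*√2567 - 84) + 1764 = (-84 + I*√2567) + 1764 = 1680 + I*√2567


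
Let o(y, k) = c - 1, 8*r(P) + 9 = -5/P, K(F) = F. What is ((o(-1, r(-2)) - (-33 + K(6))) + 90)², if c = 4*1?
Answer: 14400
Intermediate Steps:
c = 4
r(P) = -9/8 - 5/(8*P) (r(P) = -9/8 + (-5/P)/8 = -9/8 - 5/(8*P))
o(y, k) = 3 (o(y, k) = 4 - 1 = 3)
((o(-1, r(-2)) - (-33 + K(6))) + 90)² = ((3 - (-33 + 6)) + 90)² = ((3 - 1*(-27)) + 90)² = ((3 + 27) + 90)² = (30 + 90)² = 120² = 14400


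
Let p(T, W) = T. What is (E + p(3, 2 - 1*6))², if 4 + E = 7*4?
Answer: 729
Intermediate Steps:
E = 24 (E = -4 + 7*4 = -4 + 28 = 24)
(E + p(3, 2 - 1*6))² = (24 + 3)² = 27² = 729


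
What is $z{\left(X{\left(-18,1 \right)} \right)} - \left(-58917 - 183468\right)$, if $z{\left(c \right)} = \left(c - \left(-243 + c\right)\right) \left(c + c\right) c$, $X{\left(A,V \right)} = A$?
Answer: $399849$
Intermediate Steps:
$z{\left(c \right)} = 486 c^{2}$ ($z{\left(c \right)} = 243 \cdot 2 c c = 486 c c = 486 c^{2}$)
$z{\left(X{\left(-18,1 \right)} \right)} - \left(-58917 - 183468\right) = 486 \left(-18\right)^{2} - \left(-58917 - 183468\right) = 486 \cdot 324 - -242385 = 157464 + 242385 = 399849$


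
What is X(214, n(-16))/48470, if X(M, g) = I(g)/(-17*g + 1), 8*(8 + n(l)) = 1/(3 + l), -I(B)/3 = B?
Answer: 833/230474850 ≈ 3.6143e-6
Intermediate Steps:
I(B) = -3*B
n(l) = -8 + 1/(8*(3 + l))
X(M, g) = -3*g/(1 - 17*g) (X(M, g) = (-3*g)/(-17*g + 1) = (-3*g)/(1 - 17*g) = -3*g/(1 - 17*g))
X(214, n(-16))/48470 = (3*((-191 - 64*(-16))/(8*(3 - 16)))/(-1 + 17*((-191 - 64*(-16))/(8*(3 - 16)))))/48470 = (3*((⅛)*(-191 + 1024)/(-13))/(-1 + 17*((⅛)*(-191 + 1024)/(-13))))*(1/48470) = (3*((⅛)*(-1/13)*833)/(-1 + 17*((⅛)*(-1/13)*833)))*(1/48470) = (3*(-833/104)/(-1 + 17*(-833/104)))*(1/48470) = (3*(-833/104)/(-1 - 14161/104))*(1/48470) = (3*(-833/104)/(-14265/104))*(1/48470) = (3*(-833/104)*(-104/14265))*(1/48470) = (833/4755)*(1/48470) = 833/230474850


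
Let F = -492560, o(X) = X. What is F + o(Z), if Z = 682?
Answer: -491878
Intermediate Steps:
F + o(Z) = -492560 + 682 = -491878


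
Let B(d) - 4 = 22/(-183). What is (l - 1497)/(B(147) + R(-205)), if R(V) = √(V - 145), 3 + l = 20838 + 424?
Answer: 256767666/1222525 - 330904809*I*√14/1222525 ≈ 210.03 - 1012.8*I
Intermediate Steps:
l = 21259 (l = -3 + (20838 + 424) = -3 + 21262 = 21259)
R(V) = √(-145 + V)
B(d) = 710/183 (B(d) = 4 + 22/(-183) = 4 + 22*(-1/183) = 4 - 22/183 = 710/183)
(l - 1497)/(B(147) + R(-205)) = (21259 - 1497)/(710/183 + √(-145 - 205)) = 19762/(710/183 + √(-350)) = 19762/(710/183 + 5*I*√14)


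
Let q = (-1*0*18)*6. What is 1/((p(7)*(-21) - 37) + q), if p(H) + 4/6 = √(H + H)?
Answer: 23/5645 - 21*√14/5645 ≈ -0.0098450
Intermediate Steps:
p(H) = -⅔ + √2*√H (p(H) = -⅔ + √(H + H) = -⅔ + √(2*H) = -⅔ + √2*√H)
q = 0 (q = (0*18)*6 = 0*6 = 0)
1/((p(7)*(-21) - 37) + q) = 1/(((-⅔ + √2*√7)*(-21) - 37) + 0) = 1/(((-⅔ + √14)*(-21) - 37) + 0) = 1/(((14 - 21*√14) - 37) + 0) = 1/((-23 - 21*√14) + 0) = 1/(-23 - 21*√14)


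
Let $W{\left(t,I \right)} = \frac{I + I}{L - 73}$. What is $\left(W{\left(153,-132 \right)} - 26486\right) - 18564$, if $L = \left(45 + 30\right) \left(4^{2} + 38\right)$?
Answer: $- \frac{179164114}{3977} \approx -45050.0$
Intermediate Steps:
$L = 4050$ ($L = 75 \left(16 + 38\right) = 75 \cdot 54 = 4050$)
$W{\left(t,I \right)} = \frac{2 I}{3977}$ ($W{\left(t,I \right)} = \frac{I + I}{4050 - 73} = \frac{2 I}{3977}$)
$\left(W{\left(153,-132 \right)} - 26486\right) - 18564 = \left(\frac{2}{3977} \left(-132\right) - 26486\right) - 18564 = \left(- \frac{264}{3977} - 26486\right) - 18564 = - \frac{105335086}{3977} - 18564 = - \frac{179164114}{3977}$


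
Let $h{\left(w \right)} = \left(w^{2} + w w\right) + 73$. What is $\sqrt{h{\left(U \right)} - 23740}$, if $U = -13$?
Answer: $i \sqrt{23329} \approx 152.74 i$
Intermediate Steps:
$h{\left(w \right)} = 73 + 2 w^{2}$ ($h{\left(w \right)} = \left(w^{2} + w^{2}\right) + 73 = 2 w^{2} + 73 = 73 + 2 w^{2}$)
$\sqrt{h{\left(U \right)} - 23740} = \sqrt{\left(73 + 2 \left(-13\right)^{2}\right) - 23740} = \sqrt{\left(73 + 2 \cdot 169\right) - 23740} = \sqrt{\left(73 + 338\right) - 23740} = \sqrt{411 - 23740} = \sqrt{-23329} = i \sqrt{23329}$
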